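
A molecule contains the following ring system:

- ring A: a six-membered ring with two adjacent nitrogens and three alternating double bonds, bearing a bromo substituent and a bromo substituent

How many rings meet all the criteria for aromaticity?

1

Ring A is fully conjugated (every ring atom contributes a p orbital); 3 ring double bonds give 6 π electrons. Since 6 = 4n+2 (n=1), ring A is aromatic (pyridazine).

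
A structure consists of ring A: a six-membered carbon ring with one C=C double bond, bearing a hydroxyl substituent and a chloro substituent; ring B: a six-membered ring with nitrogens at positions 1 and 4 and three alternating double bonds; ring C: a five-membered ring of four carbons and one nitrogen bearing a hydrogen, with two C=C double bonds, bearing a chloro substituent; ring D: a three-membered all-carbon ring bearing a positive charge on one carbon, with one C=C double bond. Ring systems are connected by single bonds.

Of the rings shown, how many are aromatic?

Ring A has four sp³ carbons, so it is not fully conjugated — not aromatic (cyclohexene).
Ring B is planar and fully conjugated; 3 ring double bonds give 6 π electrons. Since 6 = 4n+2 (n=1), ring B is aromatic (pyrazine).
Ring C has a continuous p-orbital overlap around the ring; 2 ring double bonds (4 π electrons) plus a heteroatom lone pair (2) give 6 π electrons. 6 = 4(1)+2, so ring C is aromatic (pyrrole).
Ring D is fully conjugated (every ring atom contributes a p orbital); 1 ring double bond (2 π electrons) plus the carbocation's empty p orbital (0, but keeps the ring conjugated) give 2 π electrons. That satisfies 4n+2 with n=0, so ring D is aromatic (cyclopropenyl cation).
Aromatic: B, C, D. Total: 3.

3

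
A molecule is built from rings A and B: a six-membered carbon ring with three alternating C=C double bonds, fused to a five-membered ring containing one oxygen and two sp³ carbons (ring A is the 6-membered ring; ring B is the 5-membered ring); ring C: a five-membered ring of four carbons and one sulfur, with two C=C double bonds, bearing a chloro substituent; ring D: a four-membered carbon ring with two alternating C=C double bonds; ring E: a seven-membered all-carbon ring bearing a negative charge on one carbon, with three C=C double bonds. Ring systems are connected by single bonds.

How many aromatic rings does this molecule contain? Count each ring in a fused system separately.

Ring A is fully conjugated (every ring atom contributes a p orbital); 3 ring double bonds give 6 π electrons. That satisfies 4n+2 with n=1, so ring A is aromatic (benzene ring).
Ring B has two sp³ carbons, so it is not fully conjugated — not aromatic (oxolane ring).
Ring C is planar and fully conjugated; 2 ring double bonds (4 π electrons) plus a heteroatom lone pair (2) give 6 π electrons. Since 6 = 4n+2 (n=1), ring C is aromatic (thiophene).
Ring D has only sp² ring atoms; a planar conformation would have a fully conjugated π system of 4 electrons. But 4 = 4(1), which is 4n not 4n+2, so ring D is not aromatic (cyclobutadiene) — cyclobutadiene is antiaromatic and distorts to a rectangle.
Ring E has only sp² ring atoms; a planar conformation would have a fully conjugated π system of 8 electrons. But 8 = 4(2), which is 4n not 4n+2, so ring E is not aromatic (cycloheptatrienyl anion).
Aromatic: A, C. Total: 2.

2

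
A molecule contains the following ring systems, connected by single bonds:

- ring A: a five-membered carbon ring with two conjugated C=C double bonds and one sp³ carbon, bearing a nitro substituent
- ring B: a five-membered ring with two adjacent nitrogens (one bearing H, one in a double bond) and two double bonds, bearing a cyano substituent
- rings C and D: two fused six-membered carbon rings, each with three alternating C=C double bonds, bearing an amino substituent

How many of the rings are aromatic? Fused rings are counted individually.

3

Ring A has one sp³ carbon, so it is not fully conjugated — not aromatic (cyclopentadiene).
Ring B is planar and fully conjugated; 2 ring double bonds (4 π electrons) plus a heteroatom lone pair (2) give 6 π electrons. That satisfies 4n+2 with n=1, so ring B is aromatic (pyrazole).
Rings C and D form a fused bicyclic system with 10 sp² atoms and 10 π electrons from ring double bonds. 10 = 4(2)+2, so the system is aromatic and both rings count as aromatic (naphthalene).
Aromatic: B, C, D. Total: 3.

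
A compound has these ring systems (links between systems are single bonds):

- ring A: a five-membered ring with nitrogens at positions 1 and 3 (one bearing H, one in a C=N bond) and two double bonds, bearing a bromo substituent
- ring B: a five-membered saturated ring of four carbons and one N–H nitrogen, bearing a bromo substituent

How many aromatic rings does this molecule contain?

1

Ring A is planar and fully conjugated; 2 ring double bonds (4 π electrons) plus a heteroatom lone pair (2) give 6 π electrons. That satisfies 4n+2 with n=1, so ring A is aromatic (imidazole).
Ring B has only sp³ atoms, so it is not fully conjugated — not aromatic (pyrrolidine).
Aromatic: A. Total: 1.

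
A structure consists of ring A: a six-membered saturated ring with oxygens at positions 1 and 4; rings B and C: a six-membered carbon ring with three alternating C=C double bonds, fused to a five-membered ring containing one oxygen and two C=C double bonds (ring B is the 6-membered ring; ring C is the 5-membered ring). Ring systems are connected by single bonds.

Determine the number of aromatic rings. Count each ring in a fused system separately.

Ring A has only sp³ atoms, so it is not fully conjugated — not aromatic (1,4-dioxane).
Rings B and C form a fused bicyclic system (with one oxygen) with 9 sp² atoms and 10 π electrons from ring double bonds plus a heteroatom lone pair. 10 = 4(2)+2, so the system is aromatic and both rings count as aromatic (benzofuran).
Aromatic: B, C. Total: 2.

2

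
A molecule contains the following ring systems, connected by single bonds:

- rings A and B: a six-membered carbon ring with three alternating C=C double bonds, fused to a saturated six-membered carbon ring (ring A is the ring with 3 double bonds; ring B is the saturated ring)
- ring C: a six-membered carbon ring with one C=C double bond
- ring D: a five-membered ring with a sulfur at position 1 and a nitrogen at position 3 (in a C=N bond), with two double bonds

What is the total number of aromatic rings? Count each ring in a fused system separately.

Ring A is fully conjugated (every ring atom contributes a p orbital); 3 ring double bonds give 6 π electrons. 6 = 4(1)+2, so ring A is aromatic (benzene ring).
Ring B has four sp³ carbons, so it is not fully conjugated — not aromatic (cyclohexane ring).
Ring C has four sp³ carbons, so it is not fully conjugated — not aromatic (cyclohexene).
Ring D is fully conjugated (every ring atom contributes a p orbital); 2 ring double bonds (4 π electrons) plus a heteroatom lone pair (2) give 6 π electrons. Since 6 = 4n+2 (n=1), ring D is aromatic (thiazole).
Aromatic: A, D. Total: 2.

2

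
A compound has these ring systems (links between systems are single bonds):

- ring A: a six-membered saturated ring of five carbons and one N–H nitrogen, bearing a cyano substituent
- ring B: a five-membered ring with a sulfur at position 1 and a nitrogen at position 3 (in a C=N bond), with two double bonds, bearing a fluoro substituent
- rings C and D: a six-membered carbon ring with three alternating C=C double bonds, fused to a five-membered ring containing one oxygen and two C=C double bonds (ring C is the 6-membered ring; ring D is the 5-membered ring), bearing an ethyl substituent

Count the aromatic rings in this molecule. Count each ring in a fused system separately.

Ring A has only sp³ atoms, so it is not fully conjugated — not aromatic (piperidine).
Ring B has a continuous p-orbital overlap around the ring; 2 ring double bonds (4 π electrons) plus a heteroatom lone pair (2) give 6 π electrons. Since 6 = 4n+2 (n=1), ring B is aromatic (thiazole).
Rings C and D form a fused bicyclic system (with one oxygen) with 9 sp² atoms and 10 π electrons from ring double bonds plus a heteroatom lone pair. 10 = 4(2)+2, so the system is aromatic and both rings count as aromatic (benzofuran).
Aromatic: B, C, D. Total: 3.

3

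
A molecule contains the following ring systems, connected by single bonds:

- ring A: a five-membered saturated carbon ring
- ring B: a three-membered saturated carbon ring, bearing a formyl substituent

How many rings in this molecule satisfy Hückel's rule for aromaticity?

0

Ring A has only sp³ atoms, so it is not fully conjugated — not aromatic (cyclopentane).
Ring B has only sp³ atoms, so it is not fully conjugated — not aromatic (cyclopropane).
No ring is aromatic. Total: 0.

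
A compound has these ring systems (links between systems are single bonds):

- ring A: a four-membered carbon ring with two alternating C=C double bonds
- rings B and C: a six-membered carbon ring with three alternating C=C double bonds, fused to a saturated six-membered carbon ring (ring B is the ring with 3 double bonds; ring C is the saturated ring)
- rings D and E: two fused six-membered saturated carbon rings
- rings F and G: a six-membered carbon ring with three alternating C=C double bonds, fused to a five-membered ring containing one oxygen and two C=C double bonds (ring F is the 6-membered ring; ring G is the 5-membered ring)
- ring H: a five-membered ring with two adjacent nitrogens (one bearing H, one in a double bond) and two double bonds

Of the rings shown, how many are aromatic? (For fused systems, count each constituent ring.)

4

Ring A has only sp² ring atoms; a planar conformation would have a fully conjugated π system of 4 electrons. But 4 = 4(1), which is 4n not 4n+2, so ring A is not aromatic (cyclobutadiene) — cyclobutadiene is antiaromatic and distorts to a rectangle.
Ring B is fully conjugated (every ring atom contributes a p orbital); 3 ring double bonds give 6 π electrons. Since 6 = 4n+2 (n=1), ring B is aromatic (benzene ring).
Ring C has four sp³ carbons, so it is not fully conjugated — not aromatic (cyclohexane ring).
Ring D has only sp³ atoms, so it is not fully conjugated — not aromatic (cyclohexane ring).
Ring E has only sp³ atoms, so it is not fully conjugated — not aromatic (cyclohexane ring).
Rings F and G form a fused bicyclic system (with one oxygen) with 9 sp² atoms and 10 π electrons from ring double bonds plus a heteroatom lone pair. 10 = 4(2)+2, so the system is aromatic and both rings count as aromatic (benzofuran).
Ring H has a continuous p-orbital overlap around the ring; 2 ring double bonds (4 π electrons) plus a heteroatom lone pair (2) give 6 π electrons. Since 6 = 4n+2 (n=1), ring H is aromatic (pyrazole).
Aromatic: B, F, G, H. Total: 4.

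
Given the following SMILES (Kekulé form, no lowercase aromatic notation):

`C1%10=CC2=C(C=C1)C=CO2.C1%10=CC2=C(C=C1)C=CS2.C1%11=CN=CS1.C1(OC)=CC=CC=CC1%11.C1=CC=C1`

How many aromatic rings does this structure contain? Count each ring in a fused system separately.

5

The SMILES encodes a six-membered carbon ring with three alternating C=C double bonds, fused to a five-membered ring containing one oxygen and two C=C double bonds; a six-membered carbon ring with three alternating C=C double bonds, fused to a five-membered ring containing one sulfur and two C=C double bonds; a five-membered ring with a sulfur at position 1 and a nitrogen at position 3 (in a C=N bond), with two double bonds; a seven-membered carbon ring with three C=C double bonds and one sp³ carbon; a four-membered carbon ring with two alternating C=C double bonds.
The fused 6/5-membered bicyclic (with one oxygen) is a single π system with 9 sp² atoms and 10 π electrons from ring double bonds plus a heteroatom lone pair. 10 = 4(2)+2, so the system is aromatic and both rings count as aromatic (benzofuran).
The fused 6/5-membered bicyclic (with one sulfur) is a single π system with 9 sp² atoms and 10 π electrons from ring double bonds plus a heteroatom lone pair. 10 = 4(2)+2, so the system is aromatic and both rings count as aromatic (benzothiophene).
The 5-membered ring with one sulfur and one =N– is fully conjugated (every ring atom contributes a p orbital); 2 ring double bonds (4 π electrons) plus a heteroatom lone pair (2) give 6 π electrons. Since 6 = 4n+2 (n=1), it is aromatic (thiazole).
The 7-membered ring has one sp³ carbon, so it is not fully conjugated — not aromatic (cycloheptatriene).
The 4-membered ring has only sp² ring atoms; a planar conformation would have a fully conjugated π system of 4 electrons. But 4 = 4(1), which is 4n not 4n+2, so it is not aromatic (cyclobutadiene) — cyclobutadiene is antiaromatic and distorts to a rectangle.
5 of the 7 rings are aromatic. Total: 5.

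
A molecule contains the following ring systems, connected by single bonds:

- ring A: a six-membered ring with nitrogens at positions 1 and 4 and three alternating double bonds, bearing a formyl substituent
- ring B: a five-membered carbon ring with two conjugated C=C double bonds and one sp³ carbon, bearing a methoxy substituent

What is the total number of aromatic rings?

1

Ring A is planar and fully conjugated; 3 ring double bonds give 6 π electrons. Since 6 = 4n+2 (n=1), ring A is aromatic (pyrazine).
Ring B has one sp³ carbon, so it is not fully conjugated — not aromatic (cyclopentadiene).
Aromatic: A. Total: 1.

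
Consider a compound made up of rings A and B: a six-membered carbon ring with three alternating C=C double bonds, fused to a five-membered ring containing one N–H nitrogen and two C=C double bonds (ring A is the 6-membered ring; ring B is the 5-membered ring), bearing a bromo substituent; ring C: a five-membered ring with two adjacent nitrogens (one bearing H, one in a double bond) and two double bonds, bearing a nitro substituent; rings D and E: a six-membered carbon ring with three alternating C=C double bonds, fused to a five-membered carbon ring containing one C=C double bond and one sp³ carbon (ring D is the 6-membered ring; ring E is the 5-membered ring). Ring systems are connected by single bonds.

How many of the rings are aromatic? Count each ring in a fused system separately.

Rings A and B form a fused bicyclic system (with one N–H) with 9 sp² atoms and 10 π electrons from ring double bonds plus a heteroatom lone pair. 10 = 4(2)+2, so the system is aromatic and both rings count as aromatic (indole).
Ring C has a continuous p-orbital overlap around the ring; 2 ring double bonds (4 π electrons) plus a heteroatom lone pair (2) give 6 π electrons. 6 = 4(1)+2, so ring C is aromatic (pyrazole).
Ring D has a continuous p-orbital overlap around the ring; 3 ring double bonds give 6 π electrons. Since 6 = 4n+2 (n=1), ring D is aromatic (benzene ring).
Ring E has one sp³ carbon, so it is not fully conjugated — not aromatic (cyclopentene ring).
Aromatic: A, B, C, D. Total: 4.

4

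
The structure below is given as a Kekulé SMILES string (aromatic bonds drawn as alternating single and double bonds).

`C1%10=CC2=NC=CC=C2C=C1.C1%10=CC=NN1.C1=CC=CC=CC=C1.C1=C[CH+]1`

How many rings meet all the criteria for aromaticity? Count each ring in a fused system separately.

4

The SMILES encodes two fused six-membered rings, each with three alternating double bonds; one ring is all carbon and the other has one ring nitrogen; a five-membered ring with two adjacent nitrogens (one bearing H, one in a double bond) and two double bonds; an eight-membered carbon ring with four alternating C=C double bonds; a three-membered all-carbon ring bearing a positive charge on one carbon, with one C=C double bond.
The fused 6/6-membered bicyclic (with one nitrogen) is a single π system with 10 sp² atoms and 10 π electrons from ring double bonds. 10 = 4(2)+2, so the system is aromatic and both rings count as aromatic (quinoline).
The 5-membered ring with two adjacent nitrogens (one N–H, one =N–) has a continuous p-orbital overlap around the ring; 2 ring double bonds (4 π electrons) plus a heteroatom lone pair (2) give 6 π electrons. Since 6 = 4n+2 (n=1), it is aromatic (pyrazole).
The 8-membered ring has only sp² ring atoms; a planar conformation would have a fully conjugated π system of 8 electrons. But 8 = 4(2), which is 4n not 4n+2, so it is not aromatic (cyclooctatetraene) — cyclooctatetraene distorts into a non-planar tub to avoid antiaromaticity.
The 3-membered ring has a continuous p-orbital overlap around the ring; 1 ring double bond (2 π electrons) plus the carbocation's empty p orbital (0, but keeps the ring conjugated) give 2 π electrons. That satisfies 4n+2 with n=0, so it is aromatic (cyclopropenyl cation).
4 of the 5 rings are aromatic. Total: 4.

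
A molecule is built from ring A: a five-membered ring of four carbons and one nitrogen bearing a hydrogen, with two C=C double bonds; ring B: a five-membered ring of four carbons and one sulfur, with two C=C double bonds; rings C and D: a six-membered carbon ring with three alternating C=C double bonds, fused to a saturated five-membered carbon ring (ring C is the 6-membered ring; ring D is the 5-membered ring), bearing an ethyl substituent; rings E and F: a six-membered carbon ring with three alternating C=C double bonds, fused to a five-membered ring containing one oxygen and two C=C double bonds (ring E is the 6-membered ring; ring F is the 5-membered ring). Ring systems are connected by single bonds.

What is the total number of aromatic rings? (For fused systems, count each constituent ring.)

5

Ring A has a continuous p-orbital overlap around the ring; 2 ring double bonds (4 π electrons) plus a heteroatom lone pair (2) give 6 π electrons. Since 6 = 4n+2 (n=1), ring A is aromatic (pyrrole).
Ring B is fully conjugated (every ring atom contributes a p orbital); 2 ring double bonds (4 π electrons) plus a heteroatom lone pair (2) give 6 π electrons. That satisfies 4n+2 with n=1, so ring B is aromatic (thiophene).
Ring C is fully conjugated (every ring atom contributes a p orbital); 3 ring double bonds give 6 π electrons. 6 = 4(1)+2, so ring C is aromatic (benzene ring).
Ring D has three sp³ carbons, so it is not fully conjugated — not aromatic (cyclopentane ring).
Rings E and F form a fused bicyclic system (with one oxygen) with 9 sp² atoms and 10 π electrons from ring double bonds plus a heteroatom lone pair. 10 = 4(2)+2, so the system is aromatic and both rings count as aromatic (benzofuran).
Aromatic: A, B, C, E, F. Total: 5.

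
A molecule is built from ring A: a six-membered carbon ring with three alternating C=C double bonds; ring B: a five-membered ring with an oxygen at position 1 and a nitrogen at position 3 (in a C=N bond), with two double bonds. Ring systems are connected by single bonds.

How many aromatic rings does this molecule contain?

Ring A is fully conjugated (every ring atom contributes a p orbital); 3 ring double bonds give 6 π electrons. Since 6 = 4n+2 (n=1), ring A is aromatic (benzene).
Ring B is planar and fully conjugated; 2 ring double bonds (4 π electrons) plus a heteroatom lone pair (2) give 6 π electrons. 6 = 4(1)+2, so ring B is aromatic (oxazole).
Aromatic: A, B. Total: 2.

2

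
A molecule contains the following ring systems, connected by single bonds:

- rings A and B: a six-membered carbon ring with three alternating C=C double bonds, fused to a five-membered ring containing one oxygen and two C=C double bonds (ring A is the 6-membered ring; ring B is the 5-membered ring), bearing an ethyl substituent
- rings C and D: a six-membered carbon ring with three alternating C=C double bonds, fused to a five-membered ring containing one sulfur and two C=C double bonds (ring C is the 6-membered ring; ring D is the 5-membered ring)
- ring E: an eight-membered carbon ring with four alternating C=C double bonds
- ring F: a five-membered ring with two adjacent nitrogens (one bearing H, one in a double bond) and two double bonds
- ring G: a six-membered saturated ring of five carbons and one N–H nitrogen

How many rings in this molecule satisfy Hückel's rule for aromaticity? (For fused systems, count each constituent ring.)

Rings A and B form a fused bicyclic system (with one oxygen) with 9 sp² atoms and 10 π electrons from ring double bonds plus a heteroatom lone pair. 10 = 4(2)+2, so the system is aromatic and both rings count as aromatic (benzofuran).
Rings C and D form a fused bicyclic system (with one sulfur) with 9 sp² atoms and 10 π electrons from ring double bonds plus a heteroatom lone pair. 10 = 4(2)+2, so the system is aromatic and both rings count as aromatic (benzothiophene).
Ring E has only sp² ring atoms; a planar conformation would have a fully conjugated π system of 8 electrons. But 8 = 4(2), which is 4n not 4n+2, so ring E is not aromatic (cyclooctatetraene) — cyclooctatetraene distorts into a non-planar tub to avoid antiaromaticity.
Ring F is planar and fully conjugated; 2 ring double bonds (4 π electrons) plus a heteroatom lone pair (2) give 6 π electrons. Since 6 = 4n+2 (n=1), ring F is aromatic (pyrazole).
Ring G has only sp³ atoms, so it is not fully conjugated — not aromatic (piperidine).
Aromatic: A, B, C, D, F. Total: 5.

5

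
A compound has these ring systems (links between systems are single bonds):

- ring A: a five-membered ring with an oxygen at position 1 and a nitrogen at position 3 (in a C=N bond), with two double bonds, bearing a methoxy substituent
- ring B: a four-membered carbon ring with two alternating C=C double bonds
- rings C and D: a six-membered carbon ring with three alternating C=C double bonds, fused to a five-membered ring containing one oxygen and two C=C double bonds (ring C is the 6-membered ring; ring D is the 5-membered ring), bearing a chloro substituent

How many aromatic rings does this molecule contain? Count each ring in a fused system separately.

3

Ring A is planar and fully conjugated; 2 ring double bonds (4 π electrons) plus a heteroatom lone pair (2) give 6 π electrons. That satisfies 4n+2 with n=1, so ring A is aromatic (oxazole).
Ring B has only sp² ring atoms; a planar conformation would have a fully conjugated π system of 4 electrons. But 4 = 4(1), which is 4n not 4n+2, so ring B is not aromatic (cyclobutadiene) — cyclobutadiene is antiaromatic and distorts to a rectangle.
Rings C and D form a fused bicyclic system (with one oxygen) with 9 sp² atoms and 10 π electrons from ring double bonds plus a heteroatom lone pair. 10 = 4(2)+2, so the system is aromatic and both rings count as aromatic (benzofuran).
Aromatic: A, C, D. Total: 3.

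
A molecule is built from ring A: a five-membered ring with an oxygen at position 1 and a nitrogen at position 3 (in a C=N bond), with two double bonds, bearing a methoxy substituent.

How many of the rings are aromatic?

1

Ring A is fully conjugated (every ring atom contributes a p orbital); 2 ring double bonds (4 π electrons) plus a heteroatom lone pair (2) give 6 π electrons. Since 6 = 4n+2 (n=1), ring A is aromatic (oxazole).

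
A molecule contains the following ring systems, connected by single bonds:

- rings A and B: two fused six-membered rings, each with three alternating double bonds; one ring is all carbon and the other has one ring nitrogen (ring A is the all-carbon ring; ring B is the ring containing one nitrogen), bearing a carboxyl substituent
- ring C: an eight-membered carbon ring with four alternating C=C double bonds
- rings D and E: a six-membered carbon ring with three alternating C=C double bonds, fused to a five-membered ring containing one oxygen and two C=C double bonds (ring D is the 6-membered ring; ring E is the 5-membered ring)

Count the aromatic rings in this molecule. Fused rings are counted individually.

Rings A and B form a fused bicyclic system (with one nitrogen) with 10 sp² atoms and 10 π electrons from ring double bonds. 10 = 4(2)+2, so the system is aromatic and both rings count as aromatic (quinoline).
Ring C has only sp² ring atoms; a planar conformation would have a fully conjugated π system of 8 electrons. But 8 = 4(2), which is 4n not 4n+2, so ring C is not aromatic (cyclooctatetraene) — cyclooctatetraene distorts into a non-planar tub to avoid antiaromaticity.
Rings D and E form a fused bicyclic system (with one oxygen) with 9 sp² atoms and 10 π electrons from ring double bonds plus a heteroatom lone pair. 10 = 4(2)+2, so the system is aromatic and both rings count as aromatic (benzofuran).
Aromatic: A, B, D, E. Total: 4.

4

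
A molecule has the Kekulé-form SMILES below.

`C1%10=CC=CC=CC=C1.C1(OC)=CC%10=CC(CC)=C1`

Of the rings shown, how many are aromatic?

1

The SMILES encodes an eight-membered carbon ring with four alternating C=C double bonds; a six-membered carbon ring with three alternating C=C double bonds.
The 8-membered ring has only sp² ring atoms; a planar conformation would have a fully conjugated π system of 8 electrons. But 8 = 4(2), which is 4n not 4n+2, so it is not aromatic (cyclooctatetraene) — cyclooctatetraene distorts into a non-planar tub to avoid antiaromaticity.
The 6-membered ring has a continuous p-orbital overlap around the ring; 3 ring double bonds give 6 π electrons. That satisfies 4n+2 with n=1, so it is aromatic (benzene).
1 of the 2 rings is aromatic. Total: 1.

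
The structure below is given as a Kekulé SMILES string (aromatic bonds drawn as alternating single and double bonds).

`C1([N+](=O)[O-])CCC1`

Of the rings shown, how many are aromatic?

0

The SMILES encodes a four-membered saturated carbon ring.
The 4-membered ring has only sp³ atoms, so it is not fully conjugated — not aromatic (cyclobutane).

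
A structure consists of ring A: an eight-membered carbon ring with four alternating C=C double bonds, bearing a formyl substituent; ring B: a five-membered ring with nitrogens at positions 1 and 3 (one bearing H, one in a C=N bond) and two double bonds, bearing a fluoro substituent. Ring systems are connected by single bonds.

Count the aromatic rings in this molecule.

Ring A has only sp² ring atoms; a planar conformation would have a fully conjugated π system of 8 electrons. But 8 = 4(2), which is 4n not 4n+2, so ring A is not aromatic (cyclooctatetraene) — cyclooctatetraene distorts into a non-planar tub to avoid antiaromaticity.
Ring B is planar and fully conjugated; 2 ring double bonds (4 π electrons) plus a heteroatom lone pair (2) give 6 π electrons. Since 6 = 4n+2 (n=1), ring B is aromatic (imidazole).
Aromatic: B. Total: 1.

1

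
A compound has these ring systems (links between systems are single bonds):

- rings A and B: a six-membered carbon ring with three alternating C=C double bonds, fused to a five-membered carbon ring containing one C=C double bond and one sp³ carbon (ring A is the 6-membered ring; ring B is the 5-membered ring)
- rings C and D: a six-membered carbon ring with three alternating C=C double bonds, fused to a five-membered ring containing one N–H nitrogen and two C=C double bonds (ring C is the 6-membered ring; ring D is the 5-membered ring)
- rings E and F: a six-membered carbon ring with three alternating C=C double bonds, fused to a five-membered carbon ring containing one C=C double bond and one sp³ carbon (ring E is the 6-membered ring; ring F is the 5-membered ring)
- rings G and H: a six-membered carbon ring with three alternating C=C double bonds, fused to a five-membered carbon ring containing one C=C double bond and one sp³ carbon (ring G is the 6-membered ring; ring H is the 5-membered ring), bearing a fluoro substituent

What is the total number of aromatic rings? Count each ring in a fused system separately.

5

Ring A is planar and fully conjugated; 3 ring double bonds give 6 π electrons. 6 = 4(1)+2, so ring A is aromatic (benzene ring).
Ring B has one sp³ carbon, so it is not fully conjugated — not aromatic (cyclopentene ring).
Rings C and D form a fused bicyclic system (with one N–H) with 9 sp² atoms and 10 π electrons from ring double bonds plus a heteroatom lone pair. 10 = 4(2)+2, so the system is aromatic and both rings count as aromatic (indole).
Ring E is planar and fully conjugated; 3 ring double bonds give 6 π electrons. Since 6 = 4n+2 (n=1), ring E is aromatic (benzene ring).
Ring F has one sp³ carbon, so it is not fully conjugated — not aromatic (cyclopentene ring).
Ring G is fully conjugated (every ring atom contributes a p orbital); 3 ring double bonds give 6 π electrons. Since 6 = 4n+2 (n=1), ring G is aromatic (benzene ring).
Ring H has one sp³ carbon, so it is not fully conjugated — not aromatic (cyclopentene ring).
Aromatic: A, C, D, E, G. Total: 5.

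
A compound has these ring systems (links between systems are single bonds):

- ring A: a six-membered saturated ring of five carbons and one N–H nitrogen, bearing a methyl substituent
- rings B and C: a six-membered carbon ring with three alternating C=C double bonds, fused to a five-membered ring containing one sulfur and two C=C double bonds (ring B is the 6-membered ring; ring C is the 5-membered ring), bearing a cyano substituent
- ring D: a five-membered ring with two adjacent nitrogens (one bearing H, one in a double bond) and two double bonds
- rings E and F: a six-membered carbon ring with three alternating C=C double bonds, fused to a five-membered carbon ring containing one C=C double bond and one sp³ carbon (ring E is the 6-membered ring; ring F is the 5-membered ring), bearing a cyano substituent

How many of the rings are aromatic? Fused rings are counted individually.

Ring A has only sp³ atoms, so it is not fully conjugated — not aromatic (piperidine).
Rings B and C form a fused bicyclic system (with one sulfur) with 9 sp² atoms and 10 π electrons from ring double bonds plus a heteroatom lone pair. 10 = 4(2)+2, so the system is aromatic and both rings count as aromatic (benzothiophene).
Ring D has a continuous p-orbital overlap around the ring; 2 ring double bonds (4 π electrons) plus a heteroatom lone pair (2) give 6 π electrons. 6 = 4(1)+2, so ring D is aromatic (pyrazole).
Ring E has a continuous p-orbital overlap around the ring; 3 ring double bonds give 6 π electrons. That satisfies 4n+2 with n=1, so ring E is aromatic (benzene ring).
Ring F has one sp³ carbon, so it is not fully conjugated — not aromatic (cyclopentene ring).
Aromatic: B, C, D, E. Total: 4.

4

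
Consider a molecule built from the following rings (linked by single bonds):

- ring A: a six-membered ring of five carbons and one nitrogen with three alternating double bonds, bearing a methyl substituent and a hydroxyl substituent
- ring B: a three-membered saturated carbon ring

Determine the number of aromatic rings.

Ring A has a continuous p-orbital overlap around the ring; 3 ring double bonds give 6 π electrons. That satisfies 4n+2 with n=1, so ring A is aromatic (pyridine).
Ring B has only sp³ atoms, so it is not fully conjugated — not aromatic (cyclopropane).
Aromatic: A. Total: 1.

1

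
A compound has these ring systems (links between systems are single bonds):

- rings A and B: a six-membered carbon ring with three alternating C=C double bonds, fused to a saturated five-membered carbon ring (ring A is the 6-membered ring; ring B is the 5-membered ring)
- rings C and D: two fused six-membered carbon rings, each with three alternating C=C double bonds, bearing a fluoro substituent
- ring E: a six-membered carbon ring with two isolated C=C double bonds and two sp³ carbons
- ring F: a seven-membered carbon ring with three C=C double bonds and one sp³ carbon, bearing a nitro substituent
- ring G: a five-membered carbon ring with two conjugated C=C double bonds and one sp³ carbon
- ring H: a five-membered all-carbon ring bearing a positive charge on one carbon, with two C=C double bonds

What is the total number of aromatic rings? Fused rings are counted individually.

3

Ring A is planar and fully conjugated; 3 ring double bonds give 6 π electrons. 6 = 4(1)+2, so ring A is aromatic (benzene ring).
Ring B has three sp³ carbons, so it is not fully conjugated — not aromatic (cyclopentane ring).
Rings C and D form a fused bicyclic system with 10 sp² atoms and 10 π electrons from ring double bonds. 10 = 4(2)+2, so the system is aromatic and both rings count as aromatic (naphthalene).
Ring E has two sp³ carbons, so it is not fully conjugated — not aromatic (1,4-cyclohexadiene).
Ring F has one sp³ carbon, so it is not fully conjugated — not aromatic (cycloheptatriene).
Ring G has one sp³ carbon, so it is not fully conjugated — not aromatic (cyclopentadiene).
Ring H has only sp² ring atoms; a planar conformation would have a fully conjugated π system of 4 electrons. But 4 = 4(1), which is 4n not 4n+2, so ring H is not aromatic (cyclopentadienyl cation).
Aromatic: A, C, D. Total: 3.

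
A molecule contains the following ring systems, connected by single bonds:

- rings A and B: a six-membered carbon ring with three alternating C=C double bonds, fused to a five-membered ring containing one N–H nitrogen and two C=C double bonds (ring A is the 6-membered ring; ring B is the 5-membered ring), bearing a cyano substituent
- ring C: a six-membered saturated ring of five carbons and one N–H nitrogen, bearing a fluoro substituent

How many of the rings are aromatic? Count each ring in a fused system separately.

Rings A and B form a fused bicyclic system (with one N–H) with 9 sp² atoms and 10 π electrons from ring double bonds plus a heteroatom lone pair. 10 = 4(2)+2, so the system is aromatic and both rings count as aromatic (indole).
Ring C has only sp³ atoms, so it is not fully conjugated — not aromatic (piperidine).
Aromatic: A, B. Total: 2.

2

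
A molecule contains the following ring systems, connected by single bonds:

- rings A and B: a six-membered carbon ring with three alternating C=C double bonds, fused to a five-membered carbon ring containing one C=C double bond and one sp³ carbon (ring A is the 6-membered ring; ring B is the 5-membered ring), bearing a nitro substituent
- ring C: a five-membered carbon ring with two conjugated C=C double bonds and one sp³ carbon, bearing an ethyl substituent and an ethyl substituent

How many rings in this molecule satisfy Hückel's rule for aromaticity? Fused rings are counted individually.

1

Ring A has a continuous p-orbital overlap around the ring; 3 ring double bonds give 6 π electrons. 6 = 4(1)+2, so ring A is aromatic (benzene ring).
Ring B has one sp³ carbon, so it is not fully conjugated — not aromatic (cyclopentene ring).
Ring C has one sp³ carbon, so it is not fully conjugated — not aromatic (cyclopentadiene).
Aromatic: A. Total: 1.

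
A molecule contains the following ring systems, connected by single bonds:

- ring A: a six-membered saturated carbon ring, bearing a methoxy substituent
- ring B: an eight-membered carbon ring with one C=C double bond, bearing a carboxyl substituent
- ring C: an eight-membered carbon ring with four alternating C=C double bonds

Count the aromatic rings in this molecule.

Ring A has only sp³ atoms, so it is not fully conjugated — not aromatic (cyclohexane).
Ring B has six sp³ carbons, so it is not fully conjugated — not aromatic (cyclooctene).
Ring C has only sp² ring atoms; a planar conformation would have a fully conjugated π system of 8 electrons. But 8 = 4(2), which is 4n not 4n+2, so ring C is not aromatic (cyclooctatetraene) — cyclooctatetraene distorts into a non-planar tub to avoid antiaromaticity.
No ring is aromatic. Total: 0.

0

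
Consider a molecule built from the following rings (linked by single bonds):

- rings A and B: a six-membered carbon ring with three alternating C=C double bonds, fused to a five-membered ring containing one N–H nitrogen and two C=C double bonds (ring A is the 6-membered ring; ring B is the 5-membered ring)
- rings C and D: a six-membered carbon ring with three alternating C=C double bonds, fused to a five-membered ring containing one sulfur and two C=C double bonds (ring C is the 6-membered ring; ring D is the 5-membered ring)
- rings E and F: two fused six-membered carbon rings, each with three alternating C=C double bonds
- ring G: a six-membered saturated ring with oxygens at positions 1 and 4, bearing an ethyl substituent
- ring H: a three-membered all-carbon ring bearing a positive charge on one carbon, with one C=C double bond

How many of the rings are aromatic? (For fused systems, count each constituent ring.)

7

Rings A and B form a fused bicyclic system (with one N–H) with 9 sp² atoms and 10 π electrons from ring double bonds plus a heteroatom lone pair. 10 = 4(2)+2, so the system is aromatic and both rings count as aromatic (indole).
Rings C and D form a fused bicyclic system (with one sulfur) with 9 sp² atoms and 10 π electrons from ring double bonds plus a heteroatom lone pair. 10 = 4(2)+2, so the system is aromatic and both rings count as aromatic (benzothiophene).
Rings E and F form a fused bicyclic system with 10 sp² atoms and 10 π electrons from ring double bonds. 10 = 4(2)+2, so the system is aromatic and both rings count as aromatic (naphthalene).
Ring G has only sp³ atoms, so it is not fully conjugated — not aromatic (1,4-dioxane).
Ring H is planar and fully conjugated; 1 ring double bond (2 π electrons) plus the carbocation's empty p orbital (0, but keeps the ring conjugated) give 2 π electrons. That satisfies 4n+2 with n=0, so ring H is aromatic (cyclopropenyl cation).
Aromatic: A, B, C, D, E, F, H. Total: 7.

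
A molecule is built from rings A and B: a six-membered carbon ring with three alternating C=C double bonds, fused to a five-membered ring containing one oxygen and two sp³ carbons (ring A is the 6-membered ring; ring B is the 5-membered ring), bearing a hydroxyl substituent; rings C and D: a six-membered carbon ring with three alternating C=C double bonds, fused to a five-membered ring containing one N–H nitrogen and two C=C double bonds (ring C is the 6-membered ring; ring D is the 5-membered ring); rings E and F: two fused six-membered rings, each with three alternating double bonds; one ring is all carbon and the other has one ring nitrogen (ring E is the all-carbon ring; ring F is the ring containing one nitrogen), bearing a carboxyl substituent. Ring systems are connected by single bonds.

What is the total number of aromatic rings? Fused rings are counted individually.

Ring A has a continuous p-orbital overlap around the ring; 3 ring double bonds give 6 π electrons. Since 6 = 4n+2 (n=1), ring A is aromatic (benzene ring).
Ring B has two sp³ carbons, so it is not fully conjugated — not aromatic (oxolane ring).
Rings C and D form a fused bicyclic system (with one N–H) with 9 sp² atoms and 10 π electrons from ring double bonds plus a heteroatom lone pair. 10 = 4(2)+2, so the system is aromatic and both rings count as aromatic (indole).
Rings E and F form a fused bicyclic system (with one nitrogen) with 10 sp² atoms and 10 π electrons from ring double bonds. 10 = 4(2)+2, so the system is aromatic and both rings count as aromatic (quinoline).
Aromatic: A, C, D, E, F. Total: 5.

5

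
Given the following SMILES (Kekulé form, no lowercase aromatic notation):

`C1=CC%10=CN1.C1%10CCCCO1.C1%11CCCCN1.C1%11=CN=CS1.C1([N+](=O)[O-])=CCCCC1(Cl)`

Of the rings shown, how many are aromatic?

2

The SMILES encodes a five-membered ring of four carbons and one nitrogen bearing a hydrogen, with two C=C double bonds; a six-membered saturated ring of five carbons and one oxygen; a six-membered saturated ring of five carbons and one N–H nitrogen; a five-membered ring with a sulfur at position 1 and a nitrogen at position 3 (in a C=N bond), with two double bonds; a six-membered carbon ring with one C=C double bond.
The 5-membered ring with one N–H is fully conjugated (every ring atom contributes a p orbital); 2 ring double bonds (4 π electrons) plus a heteroatom lone pair (2) give 6 π electrons. 6 = 4(1)+2, so it is aromatic (pyrrole).
The 6-membered ring with one oxygen has only sp³ atoms, so it is not fully conjugated — not aromatic (tetrahydropyran).
The 6-membered ring with one N–H has only sp³ atoms, so it is not fully conjugated — not aromatic (piperidine).
The 5-membered ring with one sulfur and one =N– has a continuous p-orbital overlap around the ring; 2 ring double bonds (4 π electrons) plus a heteroatom lone pair (2) give 6 π electrons. Since 6 = 4n+2 (n=1), it is aromatic (thiazole).
The 6-membered ring has four sp³ carbons, so it is not fully conjugated — not aromatic (cyclohexene).
2 of the 5 rings are aromatic. Total: 2.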